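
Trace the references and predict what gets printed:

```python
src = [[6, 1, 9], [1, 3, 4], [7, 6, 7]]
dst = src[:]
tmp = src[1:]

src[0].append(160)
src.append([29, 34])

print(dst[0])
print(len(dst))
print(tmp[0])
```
[6, 1, 9, 160]
3
[1, 3, 4]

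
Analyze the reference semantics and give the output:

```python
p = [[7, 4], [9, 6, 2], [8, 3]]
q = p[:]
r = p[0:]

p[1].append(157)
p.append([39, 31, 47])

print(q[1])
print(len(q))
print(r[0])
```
[9, 6, 2, 157]
3
[7, 4]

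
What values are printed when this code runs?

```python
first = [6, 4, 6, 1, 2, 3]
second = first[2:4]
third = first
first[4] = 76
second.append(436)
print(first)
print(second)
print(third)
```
[6, 4, 6, 1, 76, 3]
[6, 1, 436]
[6, 4, 6, 1, 76, 3]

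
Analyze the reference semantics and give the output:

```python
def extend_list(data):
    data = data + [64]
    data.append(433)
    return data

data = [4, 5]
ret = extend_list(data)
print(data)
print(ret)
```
[4, 5]
[4, 5, 64, 433]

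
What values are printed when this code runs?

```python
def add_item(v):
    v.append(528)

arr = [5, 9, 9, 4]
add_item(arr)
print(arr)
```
[5, 9, 9, 4, 528]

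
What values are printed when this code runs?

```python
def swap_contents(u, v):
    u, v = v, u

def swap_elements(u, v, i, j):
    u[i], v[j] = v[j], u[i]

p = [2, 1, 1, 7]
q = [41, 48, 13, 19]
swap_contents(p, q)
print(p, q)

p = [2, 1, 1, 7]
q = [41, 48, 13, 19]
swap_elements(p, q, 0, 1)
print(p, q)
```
[2, 1, 1, 7] [41, 48, 13, 19]
[48, 1, 1, 7] [41, 2, 13, 19]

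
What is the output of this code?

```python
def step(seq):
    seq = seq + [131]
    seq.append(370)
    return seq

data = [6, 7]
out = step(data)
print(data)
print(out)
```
[6, 7]
[6, 7, 131, 370]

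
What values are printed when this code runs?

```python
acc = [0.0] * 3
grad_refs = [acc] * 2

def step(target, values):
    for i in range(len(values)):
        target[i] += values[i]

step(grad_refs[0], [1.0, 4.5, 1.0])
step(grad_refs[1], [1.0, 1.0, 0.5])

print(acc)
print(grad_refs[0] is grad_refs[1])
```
[2.0, 5.5, 1.5]
True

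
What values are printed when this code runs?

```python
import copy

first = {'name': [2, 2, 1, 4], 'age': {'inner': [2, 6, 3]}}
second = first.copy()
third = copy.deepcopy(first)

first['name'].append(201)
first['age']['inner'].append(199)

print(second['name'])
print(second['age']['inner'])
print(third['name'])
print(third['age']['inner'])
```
[2, 2, 1, 4, 201]
[2, 6, 3, 199]
[2, 2, 1, 4]
[2, 6, 3]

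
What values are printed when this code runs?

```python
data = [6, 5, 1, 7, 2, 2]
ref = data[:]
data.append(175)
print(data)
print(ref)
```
[6, 5, 1, 7, 2, 2, 175]
[6, 5, 1, 7, 2, 2]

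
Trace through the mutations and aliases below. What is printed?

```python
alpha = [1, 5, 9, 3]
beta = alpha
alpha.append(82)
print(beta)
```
[1, 5, 9, 3, 82]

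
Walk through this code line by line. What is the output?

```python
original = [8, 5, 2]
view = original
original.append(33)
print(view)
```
[8, 5, 2, 33]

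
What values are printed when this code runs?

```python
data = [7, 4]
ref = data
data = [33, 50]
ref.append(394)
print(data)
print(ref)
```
[33, 50]
[7, 4, 394]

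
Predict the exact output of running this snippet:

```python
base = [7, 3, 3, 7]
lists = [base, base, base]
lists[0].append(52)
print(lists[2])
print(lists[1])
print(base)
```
[7, 3, 3, 7, 52]
[7, 3, 3, 7, 52]
[7, 3, 3, 7, 52]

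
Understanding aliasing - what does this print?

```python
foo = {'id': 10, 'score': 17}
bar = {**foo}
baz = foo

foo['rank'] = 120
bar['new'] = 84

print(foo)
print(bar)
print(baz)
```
{'id': 10, 'score': 17, 'rank': 120}
{'id': 10, 'score': 17, 'new': 84}
{'id': 10, 'score': 17, 'rank': 120}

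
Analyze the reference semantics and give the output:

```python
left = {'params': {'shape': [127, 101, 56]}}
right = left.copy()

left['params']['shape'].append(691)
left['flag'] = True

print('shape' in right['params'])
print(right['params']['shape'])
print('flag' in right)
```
True
[127, 101, 56, 691]
False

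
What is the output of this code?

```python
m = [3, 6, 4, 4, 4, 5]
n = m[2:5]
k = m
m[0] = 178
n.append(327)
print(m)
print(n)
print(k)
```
[178, 6, 4, 4, 4, 5]
[4, 4, 4, 327]
[178, 6, 4, 4, 4, 5]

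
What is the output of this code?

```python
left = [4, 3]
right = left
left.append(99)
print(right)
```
[4, 3, 99]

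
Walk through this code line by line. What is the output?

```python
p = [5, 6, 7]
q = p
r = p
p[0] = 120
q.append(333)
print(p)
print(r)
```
[120, 6, 7, 333]
[120, 6, 7, 333]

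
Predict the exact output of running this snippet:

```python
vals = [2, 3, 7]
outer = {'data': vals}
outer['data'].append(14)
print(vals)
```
[2, 3, 7, 14]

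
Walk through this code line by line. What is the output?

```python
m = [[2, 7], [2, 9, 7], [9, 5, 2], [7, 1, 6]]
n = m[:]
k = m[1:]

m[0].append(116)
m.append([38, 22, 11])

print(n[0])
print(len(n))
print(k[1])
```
[2, 7, 116]
4
[9, 5, 2]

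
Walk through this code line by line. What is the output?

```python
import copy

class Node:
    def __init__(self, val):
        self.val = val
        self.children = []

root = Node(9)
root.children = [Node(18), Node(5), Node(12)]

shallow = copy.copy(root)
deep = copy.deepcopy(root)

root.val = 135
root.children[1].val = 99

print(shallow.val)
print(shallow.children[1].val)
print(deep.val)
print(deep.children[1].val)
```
9
99
9
5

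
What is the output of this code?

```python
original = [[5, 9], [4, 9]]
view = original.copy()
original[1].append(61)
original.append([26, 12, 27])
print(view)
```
[[5, 9], [4, 9, 61]]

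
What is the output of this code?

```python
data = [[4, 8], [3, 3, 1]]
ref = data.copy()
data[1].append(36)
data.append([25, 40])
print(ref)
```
[[4, 8], [3, 3, 1, 36]]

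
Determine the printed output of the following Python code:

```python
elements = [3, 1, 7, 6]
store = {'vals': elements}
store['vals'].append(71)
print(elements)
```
[3, 1, 7, 6, 71]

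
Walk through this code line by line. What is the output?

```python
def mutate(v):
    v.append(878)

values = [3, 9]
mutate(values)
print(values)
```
[3, 9, 878]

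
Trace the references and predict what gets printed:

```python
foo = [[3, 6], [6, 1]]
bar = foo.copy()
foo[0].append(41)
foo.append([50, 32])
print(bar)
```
[[3, 6, 41], [6, 1]]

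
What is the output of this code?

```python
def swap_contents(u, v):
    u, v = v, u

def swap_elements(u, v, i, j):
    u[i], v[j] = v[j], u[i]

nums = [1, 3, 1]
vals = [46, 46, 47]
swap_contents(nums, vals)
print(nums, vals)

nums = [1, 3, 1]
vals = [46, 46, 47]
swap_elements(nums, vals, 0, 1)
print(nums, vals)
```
[1, 3, 1] [46, 46, 47]
[46, 3, 1] [46, 1, 47]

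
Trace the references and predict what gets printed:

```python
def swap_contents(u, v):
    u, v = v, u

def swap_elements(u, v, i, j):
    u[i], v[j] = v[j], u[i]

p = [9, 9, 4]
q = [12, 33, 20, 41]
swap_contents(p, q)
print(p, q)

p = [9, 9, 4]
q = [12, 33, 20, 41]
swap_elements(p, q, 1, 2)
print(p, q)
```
[9, 9, 4] [12, 33, 20, 41]
[9, 20, 4] [12, 33, 9, 41]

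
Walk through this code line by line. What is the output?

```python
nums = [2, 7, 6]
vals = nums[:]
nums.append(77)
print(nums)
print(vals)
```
[2, 7, 6, 77]
[2, 7, 6]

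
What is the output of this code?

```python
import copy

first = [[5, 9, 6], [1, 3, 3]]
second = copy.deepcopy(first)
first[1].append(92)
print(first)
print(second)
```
[[5, 9, 6], [1, 3, 3, 92]]
[[5, 9, 6], [1, 3, 3]]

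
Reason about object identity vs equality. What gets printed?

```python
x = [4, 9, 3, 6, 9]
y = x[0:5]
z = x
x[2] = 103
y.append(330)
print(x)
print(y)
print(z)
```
[4, 9, 103, 6, 9]
[4, 9, 3, 6, 9, 330]
[4, 9, 103, 6, 9]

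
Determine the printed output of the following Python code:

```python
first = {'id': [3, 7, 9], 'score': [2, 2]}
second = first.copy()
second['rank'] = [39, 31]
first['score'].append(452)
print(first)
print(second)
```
{'id': [3, 7, 9], 'score': [2, 2, 452]}
{'id': [3, 7, 9], 'score': [2, 2, 452], 'rank': [39, 31]}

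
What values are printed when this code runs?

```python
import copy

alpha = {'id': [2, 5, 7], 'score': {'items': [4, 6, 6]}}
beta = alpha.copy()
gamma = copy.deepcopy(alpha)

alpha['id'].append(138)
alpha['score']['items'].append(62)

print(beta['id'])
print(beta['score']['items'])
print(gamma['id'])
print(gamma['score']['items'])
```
[2, 5, 7, 138]
[4, 6, 6, 62]
[2, 5, 7]
[4, 6, 6]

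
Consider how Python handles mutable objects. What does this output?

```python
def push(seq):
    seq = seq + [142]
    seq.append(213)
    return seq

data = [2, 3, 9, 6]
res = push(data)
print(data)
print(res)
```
[2, 3, 9, 6]
[2, 3, 9, 6, 142, 213]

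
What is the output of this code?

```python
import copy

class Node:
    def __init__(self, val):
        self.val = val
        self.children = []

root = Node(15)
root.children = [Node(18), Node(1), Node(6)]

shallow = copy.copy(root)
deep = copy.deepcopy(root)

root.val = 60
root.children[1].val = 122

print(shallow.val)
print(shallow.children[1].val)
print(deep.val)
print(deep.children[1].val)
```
15
122
15
1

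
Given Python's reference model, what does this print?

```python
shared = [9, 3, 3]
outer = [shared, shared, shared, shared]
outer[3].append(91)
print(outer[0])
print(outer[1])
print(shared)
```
[9, 3, 3, 91]
[9, 3, 3, 91]
[9, 3, 3, 91]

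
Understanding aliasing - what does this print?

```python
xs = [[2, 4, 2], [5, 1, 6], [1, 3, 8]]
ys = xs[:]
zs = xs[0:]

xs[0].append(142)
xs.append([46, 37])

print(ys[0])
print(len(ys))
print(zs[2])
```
[2, 4, 2, 142]
3
[1, 3, 8]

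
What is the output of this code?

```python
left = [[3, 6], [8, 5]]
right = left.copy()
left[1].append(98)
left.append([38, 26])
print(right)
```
[[3, 6], [8, 5, 98]]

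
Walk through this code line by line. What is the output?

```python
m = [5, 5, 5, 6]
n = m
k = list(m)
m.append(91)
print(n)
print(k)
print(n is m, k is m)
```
[5, 5, 5, 6, 91]
[5, 5, 5, 6]
True False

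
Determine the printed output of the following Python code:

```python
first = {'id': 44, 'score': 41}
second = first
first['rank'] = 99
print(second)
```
{'id': 44, 'score': 41, 'rank': 99}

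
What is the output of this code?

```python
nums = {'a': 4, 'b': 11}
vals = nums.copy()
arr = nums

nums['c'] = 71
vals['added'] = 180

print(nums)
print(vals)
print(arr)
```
{'a': 4, 'b': 11, 'c': 71}
{'a': 4, 'b': 11, 'added': 180}
{'a': 4, 'b': 11, 'c': 71}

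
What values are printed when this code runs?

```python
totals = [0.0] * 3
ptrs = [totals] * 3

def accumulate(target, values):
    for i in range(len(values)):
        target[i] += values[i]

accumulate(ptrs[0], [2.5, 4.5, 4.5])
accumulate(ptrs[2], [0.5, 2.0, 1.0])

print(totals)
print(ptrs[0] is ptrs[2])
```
[3.0, 6.5, 5.5]
True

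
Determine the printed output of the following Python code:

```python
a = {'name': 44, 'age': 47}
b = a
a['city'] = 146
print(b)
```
{'name': 44, 'age': 47, 'city': 146}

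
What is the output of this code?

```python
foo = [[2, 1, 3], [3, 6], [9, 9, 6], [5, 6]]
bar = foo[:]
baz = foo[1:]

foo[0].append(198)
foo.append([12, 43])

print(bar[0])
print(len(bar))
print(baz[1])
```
[2, 1, 3, 198]
4
[9, 9, 6]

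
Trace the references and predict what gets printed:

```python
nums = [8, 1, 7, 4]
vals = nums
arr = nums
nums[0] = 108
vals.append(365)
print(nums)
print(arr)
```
[108, 1, 7, 4, 365]
[108, 1, 7, 4, 365]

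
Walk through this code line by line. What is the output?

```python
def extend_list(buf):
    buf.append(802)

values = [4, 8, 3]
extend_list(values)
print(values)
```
[4, 8, 3, 802]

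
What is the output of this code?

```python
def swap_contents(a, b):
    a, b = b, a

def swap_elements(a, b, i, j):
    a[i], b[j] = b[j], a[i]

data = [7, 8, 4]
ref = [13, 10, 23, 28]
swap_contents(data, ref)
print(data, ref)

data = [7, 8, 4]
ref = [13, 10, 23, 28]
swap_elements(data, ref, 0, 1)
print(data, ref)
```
[7, 8, 4] [13, 10, 23, 28]
[10, 8, 4] [13, 7, 23, 28]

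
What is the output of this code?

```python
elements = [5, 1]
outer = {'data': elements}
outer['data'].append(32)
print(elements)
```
[5, 1, 32]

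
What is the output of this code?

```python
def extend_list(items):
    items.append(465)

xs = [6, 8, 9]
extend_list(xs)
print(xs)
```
[6, 8, 9, 465]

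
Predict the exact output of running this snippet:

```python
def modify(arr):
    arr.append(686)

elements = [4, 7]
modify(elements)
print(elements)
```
[4, 7, 686]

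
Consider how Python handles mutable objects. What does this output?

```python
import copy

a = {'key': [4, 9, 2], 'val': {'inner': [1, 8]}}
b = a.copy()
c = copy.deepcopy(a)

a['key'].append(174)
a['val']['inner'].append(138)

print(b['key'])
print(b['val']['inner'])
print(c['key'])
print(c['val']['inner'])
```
[4, 9, 2, 174]
[1, 8, 138]
[4, 9, 2]
[1, 8]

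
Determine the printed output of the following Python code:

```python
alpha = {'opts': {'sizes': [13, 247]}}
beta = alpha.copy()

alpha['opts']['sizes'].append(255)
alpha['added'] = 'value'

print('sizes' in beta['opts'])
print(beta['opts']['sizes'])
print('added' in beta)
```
True
[13, 247, 255]
False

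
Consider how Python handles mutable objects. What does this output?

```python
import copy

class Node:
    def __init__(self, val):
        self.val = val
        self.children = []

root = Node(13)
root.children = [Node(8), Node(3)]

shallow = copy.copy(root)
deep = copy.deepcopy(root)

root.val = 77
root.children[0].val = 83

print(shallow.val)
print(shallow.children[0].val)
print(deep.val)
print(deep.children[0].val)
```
13
83
13
8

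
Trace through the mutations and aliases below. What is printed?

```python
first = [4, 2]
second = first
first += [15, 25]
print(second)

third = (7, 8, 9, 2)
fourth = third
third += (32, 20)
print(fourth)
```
[4, 2, 15, 25]
(7, 8, 9, 2)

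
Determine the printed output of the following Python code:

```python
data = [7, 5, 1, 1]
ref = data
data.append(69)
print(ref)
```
[7, 5, 1, 1, 69]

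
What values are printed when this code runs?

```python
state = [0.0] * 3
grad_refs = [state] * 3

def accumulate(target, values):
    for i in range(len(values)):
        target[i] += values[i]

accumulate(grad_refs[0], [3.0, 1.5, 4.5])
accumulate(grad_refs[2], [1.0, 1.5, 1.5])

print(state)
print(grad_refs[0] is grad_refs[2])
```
[4.0, 3.0, 6.0]
True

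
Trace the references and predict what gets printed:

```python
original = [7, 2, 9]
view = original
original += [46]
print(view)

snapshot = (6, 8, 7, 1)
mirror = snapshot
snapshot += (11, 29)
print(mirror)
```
[7, 2, 9, 46]
(6, 8, 7, 1)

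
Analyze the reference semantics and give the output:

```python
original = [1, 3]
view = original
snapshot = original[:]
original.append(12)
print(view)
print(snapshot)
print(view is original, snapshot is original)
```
[1, 3, 12]
[1, 3]
True False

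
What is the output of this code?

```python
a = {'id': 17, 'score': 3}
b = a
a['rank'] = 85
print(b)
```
{'id': 17, 'score': 3, 'rank': 85}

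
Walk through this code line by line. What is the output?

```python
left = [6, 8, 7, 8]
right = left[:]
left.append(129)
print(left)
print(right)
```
[6, 8, 7, 8, 129]
[6, 8, 7, 8]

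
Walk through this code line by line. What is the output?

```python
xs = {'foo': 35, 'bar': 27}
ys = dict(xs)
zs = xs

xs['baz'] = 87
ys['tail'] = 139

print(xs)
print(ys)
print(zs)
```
{'foo': 35, 'bar': 27, 'baz': 87}
{'foo': 35, 'bar': 27, 'tail': 139}
{'foo': 35, 'bar': 27, 'baz': 87}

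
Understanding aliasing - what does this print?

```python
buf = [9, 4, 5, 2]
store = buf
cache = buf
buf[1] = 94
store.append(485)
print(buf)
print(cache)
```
[9, 94, 5, 2, 485]
[9, 94, 5, 2, 485]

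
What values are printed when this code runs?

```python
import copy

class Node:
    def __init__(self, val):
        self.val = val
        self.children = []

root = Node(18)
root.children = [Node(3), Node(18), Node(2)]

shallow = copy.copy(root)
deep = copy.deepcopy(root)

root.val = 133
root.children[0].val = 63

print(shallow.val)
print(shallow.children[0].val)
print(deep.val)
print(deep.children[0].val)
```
18
63
18
3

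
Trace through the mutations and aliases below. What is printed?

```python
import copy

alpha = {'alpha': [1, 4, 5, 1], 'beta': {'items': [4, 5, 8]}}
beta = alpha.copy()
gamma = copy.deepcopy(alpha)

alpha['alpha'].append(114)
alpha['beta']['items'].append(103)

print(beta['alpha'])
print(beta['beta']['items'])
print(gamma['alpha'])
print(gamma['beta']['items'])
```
[1, 4, 5, 1, 114]
[4, 5, 8, 103]
[1, 4, 5, 1]
[4, 5, 8]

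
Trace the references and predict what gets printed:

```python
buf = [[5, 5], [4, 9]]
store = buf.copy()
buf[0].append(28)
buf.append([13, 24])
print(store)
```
[[5, 5, 28], [4, 9]]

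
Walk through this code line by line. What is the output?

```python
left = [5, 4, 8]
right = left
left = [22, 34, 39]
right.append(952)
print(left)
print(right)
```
[22, 34, 39]
[5, 4, 8, 952]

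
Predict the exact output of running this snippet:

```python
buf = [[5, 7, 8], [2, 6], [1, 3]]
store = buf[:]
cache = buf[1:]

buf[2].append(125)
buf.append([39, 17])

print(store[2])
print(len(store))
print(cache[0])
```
[1, 3, 125]
3
[2, 6]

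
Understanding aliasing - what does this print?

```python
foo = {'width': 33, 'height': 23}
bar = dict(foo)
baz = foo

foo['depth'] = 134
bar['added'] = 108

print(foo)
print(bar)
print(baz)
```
{'width': 33, 'height': 23, 'depth': 134}
{'width': 33, 'height': 23, 'added': 108}
{'width': 33, 'height': 23, 'depth': 134}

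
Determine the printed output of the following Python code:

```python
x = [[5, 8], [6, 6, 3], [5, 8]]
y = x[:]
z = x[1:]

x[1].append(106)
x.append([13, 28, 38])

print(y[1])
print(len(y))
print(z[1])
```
[6, 6, 3, 106]
3
[5, 8]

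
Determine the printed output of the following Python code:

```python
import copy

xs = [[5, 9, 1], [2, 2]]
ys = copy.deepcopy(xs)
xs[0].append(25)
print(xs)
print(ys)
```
[[5, 9, 1, 25], [2, 2]]
[[5, 9, 1], [2, 2]]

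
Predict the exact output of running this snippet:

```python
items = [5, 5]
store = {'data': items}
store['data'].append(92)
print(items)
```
[5, 5, 92]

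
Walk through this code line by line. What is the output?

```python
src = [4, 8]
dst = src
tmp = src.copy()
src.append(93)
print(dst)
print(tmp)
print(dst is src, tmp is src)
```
[4, 8, 93]
[4, 8]
True False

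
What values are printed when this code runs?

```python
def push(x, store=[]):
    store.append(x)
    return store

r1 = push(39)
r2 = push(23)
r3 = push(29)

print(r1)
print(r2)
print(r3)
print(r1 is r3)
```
[39, 23, 29]
[39, 23, 29]
[39, 23, 29]
True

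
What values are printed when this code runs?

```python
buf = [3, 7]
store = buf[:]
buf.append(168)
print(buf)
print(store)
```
[3, 7, 168]
[3, 7]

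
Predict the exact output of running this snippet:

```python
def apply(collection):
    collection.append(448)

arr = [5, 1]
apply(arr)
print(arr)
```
[5, 1, 448]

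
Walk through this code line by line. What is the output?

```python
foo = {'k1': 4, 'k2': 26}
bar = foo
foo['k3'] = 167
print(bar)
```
{'k1': 4, 'k2': 26, 'k3': 167}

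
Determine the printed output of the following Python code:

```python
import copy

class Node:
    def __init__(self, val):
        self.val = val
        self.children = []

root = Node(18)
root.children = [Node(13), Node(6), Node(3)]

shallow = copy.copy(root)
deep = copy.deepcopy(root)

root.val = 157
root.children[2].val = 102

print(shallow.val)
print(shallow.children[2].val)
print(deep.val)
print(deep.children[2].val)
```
18
102
18
3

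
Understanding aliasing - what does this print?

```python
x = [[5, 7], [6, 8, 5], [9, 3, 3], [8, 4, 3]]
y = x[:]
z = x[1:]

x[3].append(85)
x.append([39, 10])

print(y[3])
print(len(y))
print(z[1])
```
[8, 4, 3, 85]
4
[9, 3, 3]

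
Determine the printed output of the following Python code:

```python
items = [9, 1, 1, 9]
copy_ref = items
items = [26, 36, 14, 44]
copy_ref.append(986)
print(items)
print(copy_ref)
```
[26, 36, 14, 44]
[9, 1, 1, 9, 986]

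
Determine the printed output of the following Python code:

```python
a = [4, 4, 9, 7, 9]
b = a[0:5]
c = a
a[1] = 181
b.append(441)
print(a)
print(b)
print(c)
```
[4, 181, 9, 7, 9]
[4, 4, 9, 7, 9, 441]
[4, 181, 9, 7, 9]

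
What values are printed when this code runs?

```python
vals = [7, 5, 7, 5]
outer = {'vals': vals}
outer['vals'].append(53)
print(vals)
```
[7, 5, 7, 5, 53]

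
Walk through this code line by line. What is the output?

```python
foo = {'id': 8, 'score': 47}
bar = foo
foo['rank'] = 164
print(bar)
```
{'id': 8, 'score': 47, 'rank': 164}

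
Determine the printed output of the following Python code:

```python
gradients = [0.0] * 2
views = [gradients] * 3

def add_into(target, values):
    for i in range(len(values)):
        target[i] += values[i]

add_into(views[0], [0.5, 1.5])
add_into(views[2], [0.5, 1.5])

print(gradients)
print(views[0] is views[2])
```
[1.0, 3.0]
True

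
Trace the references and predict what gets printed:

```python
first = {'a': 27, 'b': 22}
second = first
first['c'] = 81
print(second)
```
{'a': 27, 'b': 22, 'c': 81}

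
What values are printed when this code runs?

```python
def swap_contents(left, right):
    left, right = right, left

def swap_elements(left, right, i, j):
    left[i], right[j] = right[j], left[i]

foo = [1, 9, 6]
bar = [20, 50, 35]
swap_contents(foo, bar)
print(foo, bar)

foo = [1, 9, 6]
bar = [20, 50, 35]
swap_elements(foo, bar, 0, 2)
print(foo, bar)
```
[1, 9, 6] [20, 50, 35]
[35, 9, 6] [20, 50, 1]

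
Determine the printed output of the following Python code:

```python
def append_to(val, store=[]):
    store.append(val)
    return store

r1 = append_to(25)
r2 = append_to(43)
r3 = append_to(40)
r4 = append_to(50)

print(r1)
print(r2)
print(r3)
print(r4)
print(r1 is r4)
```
[25, 43, 40, 50]
[25, 43, 40, 50]
[25, 43, 40, 50]
[25, 43, 40, 50]
True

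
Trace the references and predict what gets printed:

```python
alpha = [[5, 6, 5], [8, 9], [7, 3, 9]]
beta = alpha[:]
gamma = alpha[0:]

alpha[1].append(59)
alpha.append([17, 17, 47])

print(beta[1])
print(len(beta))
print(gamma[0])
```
[8, 9, 59]
3
[5, 6, 5]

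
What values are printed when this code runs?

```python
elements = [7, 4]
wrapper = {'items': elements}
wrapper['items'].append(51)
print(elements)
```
[7, 4, 51]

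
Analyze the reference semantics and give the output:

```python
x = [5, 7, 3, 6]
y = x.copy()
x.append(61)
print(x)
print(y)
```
[5, 7, 3, 6, 61]
[5, 7, 3, 6]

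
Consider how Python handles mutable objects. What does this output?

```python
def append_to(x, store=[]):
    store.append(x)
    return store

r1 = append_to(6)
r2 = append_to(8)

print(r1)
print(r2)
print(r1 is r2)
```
[6, 8]
[6, 8]
True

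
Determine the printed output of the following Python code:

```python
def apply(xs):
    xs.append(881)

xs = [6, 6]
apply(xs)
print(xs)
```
[6, 6, 881]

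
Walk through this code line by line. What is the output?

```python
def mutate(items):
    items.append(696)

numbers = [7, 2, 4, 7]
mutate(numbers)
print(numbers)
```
[7, 2, 4, 7, 696]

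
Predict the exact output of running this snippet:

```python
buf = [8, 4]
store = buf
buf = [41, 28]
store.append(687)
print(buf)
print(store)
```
[41, 28]
[8, 4, 687]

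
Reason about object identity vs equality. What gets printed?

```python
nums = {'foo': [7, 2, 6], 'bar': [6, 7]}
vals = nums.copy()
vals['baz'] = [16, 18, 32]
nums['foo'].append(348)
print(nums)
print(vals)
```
{'foo': [7, 2, 6, 348], 'bar': [6, 7]}
{'foo': [7, 2, 6, 348], 'bar': [6, 7], 'baz': [16, 18, 32]}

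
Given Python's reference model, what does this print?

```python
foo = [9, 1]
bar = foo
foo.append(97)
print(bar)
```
[9, 1, 97]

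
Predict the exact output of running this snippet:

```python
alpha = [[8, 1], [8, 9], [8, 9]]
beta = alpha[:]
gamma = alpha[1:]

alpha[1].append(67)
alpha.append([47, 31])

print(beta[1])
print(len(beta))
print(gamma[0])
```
[8, 9, 67]
3
[8, 9, 67]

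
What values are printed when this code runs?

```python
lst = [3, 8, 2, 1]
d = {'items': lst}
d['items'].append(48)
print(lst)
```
[3, 8, 2, 1, 48]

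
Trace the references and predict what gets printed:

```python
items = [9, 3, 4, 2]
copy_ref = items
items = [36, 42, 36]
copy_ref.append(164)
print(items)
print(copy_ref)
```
[36, 42, 36]
[9, 3, 4, 2, 164]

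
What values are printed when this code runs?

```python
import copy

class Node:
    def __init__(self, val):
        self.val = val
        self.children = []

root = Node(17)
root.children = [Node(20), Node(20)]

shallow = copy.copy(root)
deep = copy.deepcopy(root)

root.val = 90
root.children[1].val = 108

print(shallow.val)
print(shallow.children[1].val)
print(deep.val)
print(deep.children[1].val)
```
17
108
17
20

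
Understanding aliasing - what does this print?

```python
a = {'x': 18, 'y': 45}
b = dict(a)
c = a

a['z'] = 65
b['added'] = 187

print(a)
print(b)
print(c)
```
{'x': 18, 'y': 45, 'z': 65}
{'x': 18, 'y': 45, 'added': 187}
{'x': 18, 'y': 45, 'z': 65}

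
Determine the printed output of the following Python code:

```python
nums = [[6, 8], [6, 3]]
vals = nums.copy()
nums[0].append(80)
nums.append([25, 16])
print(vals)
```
[[6, 8, 80], [6, 3]]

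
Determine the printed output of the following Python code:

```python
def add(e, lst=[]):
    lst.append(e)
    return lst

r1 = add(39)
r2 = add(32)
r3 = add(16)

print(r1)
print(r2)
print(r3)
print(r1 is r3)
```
[39, 32, 16]
[39, 32, 16]
[39, 32, 16]
True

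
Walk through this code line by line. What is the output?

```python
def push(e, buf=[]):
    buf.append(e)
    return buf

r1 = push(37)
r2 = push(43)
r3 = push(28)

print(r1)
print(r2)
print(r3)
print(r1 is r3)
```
[37, 43, 28]
[37, 43, 28]
[37, 43, 28]
True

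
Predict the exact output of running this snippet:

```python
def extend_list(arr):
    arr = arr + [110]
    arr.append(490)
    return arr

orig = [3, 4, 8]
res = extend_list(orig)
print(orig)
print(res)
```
[3, 4, 8]
[3, 4, 8, 110, 490]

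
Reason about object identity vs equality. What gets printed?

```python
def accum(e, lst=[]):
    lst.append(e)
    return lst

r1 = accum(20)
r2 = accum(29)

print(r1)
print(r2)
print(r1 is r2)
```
[20, 29]
[20, 29]
True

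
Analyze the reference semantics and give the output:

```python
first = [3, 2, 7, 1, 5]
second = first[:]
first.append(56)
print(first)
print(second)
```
[3, 2, 7, 1, 5, 56]
[3, 2, 7, 1, 5]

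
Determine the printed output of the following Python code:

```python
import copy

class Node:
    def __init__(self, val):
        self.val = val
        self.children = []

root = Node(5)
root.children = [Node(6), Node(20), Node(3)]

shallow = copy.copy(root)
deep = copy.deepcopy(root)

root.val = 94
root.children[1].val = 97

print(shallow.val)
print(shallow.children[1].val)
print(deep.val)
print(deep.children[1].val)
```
5
97
5
20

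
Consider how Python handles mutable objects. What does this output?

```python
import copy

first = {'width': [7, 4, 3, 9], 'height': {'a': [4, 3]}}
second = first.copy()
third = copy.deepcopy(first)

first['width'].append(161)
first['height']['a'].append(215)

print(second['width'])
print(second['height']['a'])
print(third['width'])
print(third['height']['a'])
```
[7, 4, 3, 9, 161]
[4, 3, 215]
[7, 4, 3, 9]
[4, 3]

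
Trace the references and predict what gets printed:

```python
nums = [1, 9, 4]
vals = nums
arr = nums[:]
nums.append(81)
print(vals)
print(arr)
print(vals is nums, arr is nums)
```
[1, 9, 4, 81]
[1, 9, 4]
True False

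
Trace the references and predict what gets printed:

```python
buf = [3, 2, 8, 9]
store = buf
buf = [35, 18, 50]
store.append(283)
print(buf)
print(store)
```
[35, 18, 50]
[3, 2, 8, 9, 283]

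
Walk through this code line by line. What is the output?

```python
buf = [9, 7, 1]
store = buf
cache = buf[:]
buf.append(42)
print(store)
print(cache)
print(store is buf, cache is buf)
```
[9, 7, 1, 42]
[9, 7, 1]
True False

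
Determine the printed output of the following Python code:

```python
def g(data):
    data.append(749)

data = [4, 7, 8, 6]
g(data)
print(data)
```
[4, 7, 8, 6, 749]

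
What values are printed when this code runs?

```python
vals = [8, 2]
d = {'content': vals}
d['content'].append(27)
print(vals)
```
[8, 2, 27]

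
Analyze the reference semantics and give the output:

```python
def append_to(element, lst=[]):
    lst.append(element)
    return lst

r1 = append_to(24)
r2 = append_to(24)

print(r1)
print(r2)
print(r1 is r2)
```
[24, 24]
[24, 24]
True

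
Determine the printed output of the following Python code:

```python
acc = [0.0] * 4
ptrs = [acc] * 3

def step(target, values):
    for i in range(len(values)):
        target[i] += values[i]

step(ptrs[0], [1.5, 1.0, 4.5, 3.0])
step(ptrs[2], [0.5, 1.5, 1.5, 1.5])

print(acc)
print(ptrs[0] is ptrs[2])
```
[2.0, 2.5, 6.0, 4.5]
True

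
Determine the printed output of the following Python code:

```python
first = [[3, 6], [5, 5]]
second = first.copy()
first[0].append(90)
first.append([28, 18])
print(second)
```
[[3, 6, 90], [5, 5]]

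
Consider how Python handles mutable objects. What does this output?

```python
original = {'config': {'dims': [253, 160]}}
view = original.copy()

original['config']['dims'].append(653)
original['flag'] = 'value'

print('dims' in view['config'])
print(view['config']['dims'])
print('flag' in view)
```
True
[253, 160, 653]
False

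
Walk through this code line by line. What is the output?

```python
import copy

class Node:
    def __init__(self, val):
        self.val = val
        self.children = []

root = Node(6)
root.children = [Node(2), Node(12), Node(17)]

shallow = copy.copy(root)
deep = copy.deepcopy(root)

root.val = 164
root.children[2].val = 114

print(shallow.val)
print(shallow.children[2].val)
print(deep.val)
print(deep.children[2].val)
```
6
114
6
17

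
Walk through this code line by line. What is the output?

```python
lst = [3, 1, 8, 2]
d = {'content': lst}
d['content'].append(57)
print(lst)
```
[3, 1, 8, 2, 57]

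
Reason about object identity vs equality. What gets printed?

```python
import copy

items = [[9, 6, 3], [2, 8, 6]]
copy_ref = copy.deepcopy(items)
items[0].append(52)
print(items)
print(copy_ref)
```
[[9, 6, 3, 52], [2, 8, 6]]
[[9, 6, 3], [2, 8, 6]]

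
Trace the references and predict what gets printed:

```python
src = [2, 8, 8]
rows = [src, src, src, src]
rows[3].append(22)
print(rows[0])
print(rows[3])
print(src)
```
[2, 8, 8, 22]
[2, 8, 8, 22]
[2, 8, 8, 22]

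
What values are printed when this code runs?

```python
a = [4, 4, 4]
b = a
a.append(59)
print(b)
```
[4, 4, 4, 59]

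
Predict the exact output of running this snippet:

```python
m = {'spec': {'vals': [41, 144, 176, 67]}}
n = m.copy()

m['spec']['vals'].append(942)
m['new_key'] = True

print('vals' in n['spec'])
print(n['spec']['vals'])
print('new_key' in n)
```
True
[41, 144, 176, 67, 942]
False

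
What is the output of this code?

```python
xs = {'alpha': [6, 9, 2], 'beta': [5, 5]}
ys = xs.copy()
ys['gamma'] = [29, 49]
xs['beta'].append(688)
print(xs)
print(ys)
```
{'alpha': [6, 9, 2], 'beta': [5, 5, 688]}
{'alpha': [6, 9, 2], 'beta': [5, 5, 688], 'gamma': [29, 49]}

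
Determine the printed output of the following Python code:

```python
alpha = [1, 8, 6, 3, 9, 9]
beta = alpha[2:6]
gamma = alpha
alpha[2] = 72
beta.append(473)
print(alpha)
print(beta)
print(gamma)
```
[1, 8, 72, 3, 9, 9]
[6, 3, 9, 9, 473]
[1, 8, 72, 3, 9, 9]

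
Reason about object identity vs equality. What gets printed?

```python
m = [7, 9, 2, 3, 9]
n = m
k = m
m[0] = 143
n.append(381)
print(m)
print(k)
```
[143, 9, 2, 3, 9, 381]
[143, 9, 2, 3, 9, 381]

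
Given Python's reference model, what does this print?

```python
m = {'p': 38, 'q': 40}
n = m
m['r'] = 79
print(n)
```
{'p': 38, 'q': 40, 'r': 79}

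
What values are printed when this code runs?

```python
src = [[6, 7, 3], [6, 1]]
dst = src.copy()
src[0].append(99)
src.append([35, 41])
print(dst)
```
[[6, 7, 3, 99], [6, 1]]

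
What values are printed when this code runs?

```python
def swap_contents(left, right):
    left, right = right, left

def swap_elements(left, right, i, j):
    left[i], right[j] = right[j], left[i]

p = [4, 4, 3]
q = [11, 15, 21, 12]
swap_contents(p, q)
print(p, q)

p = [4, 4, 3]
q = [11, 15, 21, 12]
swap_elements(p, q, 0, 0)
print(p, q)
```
[4, 4, 3] [11, 15, 21, 12]
[11, 4, 3] [4, 15, 21, 12]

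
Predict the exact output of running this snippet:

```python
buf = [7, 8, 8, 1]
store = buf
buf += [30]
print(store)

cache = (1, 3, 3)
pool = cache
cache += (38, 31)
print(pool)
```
[7, 8, 8, 1, 30]
(1, 3, 3)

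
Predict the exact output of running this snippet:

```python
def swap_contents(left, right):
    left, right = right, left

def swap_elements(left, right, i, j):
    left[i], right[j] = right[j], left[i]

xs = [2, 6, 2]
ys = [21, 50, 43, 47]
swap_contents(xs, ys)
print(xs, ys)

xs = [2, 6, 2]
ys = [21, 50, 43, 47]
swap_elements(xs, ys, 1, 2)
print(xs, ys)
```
[2, 6, 2] [21, 50, 43, 47]
[2, 43, 2] [21, 50, 6, 47]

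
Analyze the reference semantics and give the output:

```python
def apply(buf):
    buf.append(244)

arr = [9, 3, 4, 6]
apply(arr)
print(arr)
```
[9, 3, 4, 6, 244]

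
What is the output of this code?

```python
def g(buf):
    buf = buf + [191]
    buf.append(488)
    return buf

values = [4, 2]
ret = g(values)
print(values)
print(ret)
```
[4, 2]
[4, 2, 191, 488]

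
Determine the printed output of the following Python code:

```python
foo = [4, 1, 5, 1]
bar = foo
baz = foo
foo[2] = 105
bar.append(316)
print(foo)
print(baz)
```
[4, 1, 105, 1, 316]
[4, 1, 105, 1, 316]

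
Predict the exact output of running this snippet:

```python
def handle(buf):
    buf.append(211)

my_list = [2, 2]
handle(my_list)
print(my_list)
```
[2, 2, 211]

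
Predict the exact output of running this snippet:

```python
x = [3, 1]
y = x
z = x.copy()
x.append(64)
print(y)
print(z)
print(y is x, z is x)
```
[3, 1, 64]
[3, 1]
True False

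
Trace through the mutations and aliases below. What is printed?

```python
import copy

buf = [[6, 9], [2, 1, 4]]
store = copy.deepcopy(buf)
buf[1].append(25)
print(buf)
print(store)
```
[[6, 9], [2, 1, 4, 25]]
[[6, 9], [2, 1, 4]]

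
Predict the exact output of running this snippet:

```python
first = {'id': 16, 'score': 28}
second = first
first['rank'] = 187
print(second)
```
{'id': 16, 'score': 28, 'rank': 187}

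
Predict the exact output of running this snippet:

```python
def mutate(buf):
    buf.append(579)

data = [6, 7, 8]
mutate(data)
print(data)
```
[6, 7, 8, 579]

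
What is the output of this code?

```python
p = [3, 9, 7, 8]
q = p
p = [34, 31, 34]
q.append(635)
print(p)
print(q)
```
[34, 31, 34]
[3, 9, 7, 8, 635]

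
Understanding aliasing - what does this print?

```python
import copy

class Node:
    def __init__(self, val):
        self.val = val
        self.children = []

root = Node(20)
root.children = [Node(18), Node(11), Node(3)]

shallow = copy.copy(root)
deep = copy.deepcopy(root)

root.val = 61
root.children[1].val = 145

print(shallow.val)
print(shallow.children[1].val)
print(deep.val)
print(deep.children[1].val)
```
20
145
20
11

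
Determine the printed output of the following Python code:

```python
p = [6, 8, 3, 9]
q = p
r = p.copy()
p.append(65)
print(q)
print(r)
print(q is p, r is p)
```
[6, 8, 3, 9, 65]
[6, 8, 3, 9]
True False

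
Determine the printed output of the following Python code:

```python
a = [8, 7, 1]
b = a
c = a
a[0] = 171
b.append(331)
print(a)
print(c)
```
[171, 7, 1, 331]
[171, 7, 1, 331]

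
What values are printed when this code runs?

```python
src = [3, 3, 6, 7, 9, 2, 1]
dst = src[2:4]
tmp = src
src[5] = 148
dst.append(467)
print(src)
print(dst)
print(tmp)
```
[3, 3, 6, 7, 9, 148, 1]
[6, 7, 467]
[3, 3, 6, 7, 9, 148, 1]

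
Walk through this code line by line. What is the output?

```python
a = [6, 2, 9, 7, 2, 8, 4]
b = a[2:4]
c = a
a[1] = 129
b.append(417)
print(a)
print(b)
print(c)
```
[6, 129, 9, 7, 2, 8, 4]
[9, 7, 417]
[6, 129, 9, 7, 2, 8, 4]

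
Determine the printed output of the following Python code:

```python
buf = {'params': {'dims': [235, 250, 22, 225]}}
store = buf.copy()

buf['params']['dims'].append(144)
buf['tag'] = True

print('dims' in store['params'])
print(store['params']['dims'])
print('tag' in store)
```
True
[235, 250, 22, 225, 144]
False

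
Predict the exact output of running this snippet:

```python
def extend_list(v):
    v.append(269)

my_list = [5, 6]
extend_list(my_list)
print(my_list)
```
[5, 6, 269]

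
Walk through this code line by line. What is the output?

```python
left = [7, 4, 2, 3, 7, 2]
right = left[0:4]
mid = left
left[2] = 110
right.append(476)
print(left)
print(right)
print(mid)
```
[7, 4, 110, 3, 7, 2]
[7, 4, 2, 3, 476]
[7, 4, 110, 3, 7, 2]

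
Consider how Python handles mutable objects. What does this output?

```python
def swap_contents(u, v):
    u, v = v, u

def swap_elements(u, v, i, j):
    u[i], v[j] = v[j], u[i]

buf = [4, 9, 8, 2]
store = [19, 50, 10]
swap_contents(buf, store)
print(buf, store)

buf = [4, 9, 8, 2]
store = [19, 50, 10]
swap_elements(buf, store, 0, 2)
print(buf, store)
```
[4, 9, 8, 2] [19, 50, 10]
[10, 9, 8, 2] [19, 50, 4]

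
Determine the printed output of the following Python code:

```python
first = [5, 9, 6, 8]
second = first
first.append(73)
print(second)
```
[5, 9, 6, 8, 73]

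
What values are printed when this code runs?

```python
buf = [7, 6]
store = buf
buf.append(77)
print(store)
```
[7, 6, 77]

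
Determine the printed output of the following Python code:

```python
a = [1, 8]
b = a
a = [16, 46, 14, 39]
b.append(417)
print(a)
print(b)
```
[16, 46, 14, 39]
[1, 8, 417]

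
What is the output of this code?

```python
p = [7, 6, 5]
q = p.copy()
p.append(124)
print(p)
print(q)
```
[7, 6, 5, 124]
[7, 6, 5]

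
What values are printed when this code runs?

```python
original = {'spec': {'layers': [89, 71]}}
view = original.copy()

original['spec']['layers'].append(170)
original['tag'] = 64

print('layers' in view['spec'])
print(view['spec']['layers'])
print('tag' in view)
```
True
[89, 71, 170]
False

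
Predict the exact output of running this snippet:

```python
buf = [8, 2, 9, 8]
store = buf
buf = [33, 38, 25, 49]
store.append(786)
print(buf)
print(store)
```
[33, 38, 25, 49]
[8, 2, 9, 8, 786]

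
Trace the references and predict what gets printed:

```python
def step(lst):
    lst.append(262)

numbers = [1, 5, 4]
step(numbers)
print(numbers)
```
[1, 5, 4, 262]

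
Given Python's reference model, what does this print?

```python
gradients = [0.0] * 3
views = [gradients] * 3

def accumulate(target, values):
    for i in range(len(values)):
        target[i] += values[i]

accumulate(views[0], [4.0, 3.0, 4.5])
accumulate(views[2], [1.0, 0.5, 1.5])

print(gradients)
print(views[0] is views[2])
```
[5.0, 3.5, 6.0]
True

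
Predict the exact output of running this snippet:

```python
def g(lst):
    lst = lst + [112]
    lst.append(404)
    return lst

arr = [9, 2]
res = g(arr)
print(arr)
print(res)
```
[9, 2]
[9, 2, 112, 404]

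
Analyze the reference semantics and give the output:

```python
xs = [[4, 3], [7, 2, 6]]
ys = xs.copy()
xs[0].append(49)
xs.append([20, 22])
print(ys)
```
[[4, 3, 49], [7, 2, 6]]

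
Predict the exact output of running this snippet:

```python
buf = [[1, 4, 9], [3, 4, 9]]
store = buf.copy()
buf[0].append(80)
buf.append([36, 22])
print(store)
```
[[1, 4, 9, 80], [3, 4, 9]]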